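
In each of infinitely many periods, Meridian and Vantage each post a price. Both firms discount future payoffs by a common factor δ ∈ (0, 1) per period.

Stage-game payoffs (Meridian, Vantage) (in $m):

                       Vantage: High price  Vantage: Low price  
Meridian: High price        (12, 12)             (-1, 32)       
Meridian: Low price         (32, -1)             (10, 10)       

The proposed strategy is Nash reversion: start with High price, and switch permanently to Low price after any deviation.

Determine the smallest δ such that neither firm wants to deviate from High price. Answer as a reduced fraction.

Under grim trigger the critical discount factor is (T−C)/(T−P) with T = 32, C = 12, P = 10.
δ* = (32−12)/(32−10) = 20/22 = 10/11.

10/11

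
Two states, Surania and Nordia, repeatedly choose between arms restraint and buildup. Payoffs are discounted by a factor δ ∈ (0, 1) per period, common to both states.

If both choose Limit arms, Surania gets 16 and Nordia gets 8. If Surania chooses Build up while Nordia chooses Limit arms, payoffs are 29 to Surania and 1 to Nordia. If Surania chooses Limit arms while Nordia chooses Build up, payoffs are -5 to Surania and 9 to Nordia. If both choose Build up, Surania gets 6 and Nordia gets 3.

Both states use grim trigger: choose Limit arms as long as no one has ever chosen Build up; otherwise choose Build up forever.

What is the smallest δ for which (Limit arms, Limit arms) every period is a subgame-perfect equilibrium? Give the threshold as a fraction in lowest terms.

13/23

For Surania: deviation gain 29−16 = 13, per-period punishment loss 16−6 = 10. IC gives δ ≥ 13/23.
For Nordia: gain 1, loss 5 per period, so δ ≥ 1/6.
The tighter constraint is Surania's, so cooperation needs δ ≥ 13/23.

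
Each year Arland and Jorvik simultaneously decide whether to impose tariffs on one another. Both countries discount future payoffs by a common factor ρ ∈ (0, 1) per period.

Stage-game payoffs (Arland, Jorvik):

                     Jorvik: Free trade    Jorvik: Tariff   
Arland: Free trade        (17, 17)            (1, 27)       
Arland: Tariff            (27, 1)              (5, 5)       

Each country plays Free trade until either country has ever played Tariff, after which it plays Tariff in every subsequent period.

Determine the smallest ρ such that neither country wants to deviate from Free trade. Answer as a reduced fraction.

5/11

Under grim trigger the critical discount factor is (T−C)/(T−P) with T = 27, C = 17, P = 5.
ρ* = (27−17)/(27−5) = 10/22 = 5/11.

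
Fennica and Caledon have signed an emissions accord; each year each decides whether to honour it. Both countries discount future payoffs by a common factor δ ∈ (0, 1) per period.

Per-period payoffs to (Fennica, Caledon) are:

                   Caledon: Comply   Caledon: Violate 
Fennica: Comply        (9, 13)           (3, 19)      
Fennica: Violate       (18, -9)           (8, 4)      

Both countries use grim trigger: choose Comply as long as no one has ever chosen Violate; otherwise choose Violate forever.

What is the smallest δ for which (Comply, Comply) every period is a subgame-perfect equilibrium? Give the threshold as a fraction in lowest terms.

9/10

Fennica's threshold: (18−9)/(18−8) = 9/10.
Caledon's threshold: (19−13)/(19−4) = 2/5.
9/10 > 2/5, so Fennica binds and δ* = 9/10.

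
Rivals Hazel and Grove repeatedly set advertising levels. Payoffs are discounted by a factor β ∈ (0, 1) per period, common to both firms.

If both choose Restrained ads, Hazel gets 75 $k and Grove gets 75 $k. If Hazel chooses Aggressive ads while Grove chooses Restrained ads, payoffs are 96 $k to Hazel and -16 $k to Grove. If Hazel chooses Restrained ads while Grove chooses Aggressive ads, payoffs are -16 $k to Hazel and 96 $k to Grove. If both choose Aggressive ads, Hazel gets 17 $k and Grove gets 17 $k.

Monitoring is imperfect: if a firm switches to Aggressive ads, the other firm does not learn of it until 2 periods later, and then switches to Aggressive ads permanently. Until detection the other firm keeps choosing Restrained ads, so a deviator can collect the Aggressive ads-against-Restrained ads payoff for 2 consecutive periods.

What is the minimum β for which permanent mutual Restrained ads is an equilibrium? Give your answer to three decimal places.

A deviator earns 96 for 2 periods, then 17 forever; cooperating earns 75 forever. Multiplying the IC by (1−β):
75 ≥ 96(1−β^2) + 17β^2, so 79·β^2 ≥ 21 and β^2 ≥ 21/79.
β ≥ (21/79)^(1/2) ≈ 0.516.

0.516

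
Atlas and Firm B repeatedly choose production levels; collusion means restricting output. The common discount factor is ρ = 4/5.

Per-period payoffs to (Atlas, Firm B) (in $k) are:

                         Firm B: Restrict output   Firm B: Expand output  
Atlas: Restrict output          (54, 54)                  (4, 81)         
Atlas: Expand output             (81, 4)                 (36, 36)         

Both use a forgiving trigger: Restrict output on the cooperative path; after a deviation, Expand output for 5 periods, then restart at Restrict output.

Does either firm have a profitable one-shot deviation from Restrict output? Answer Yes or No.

IC: ρ+…+ρ^5 ≥ (81−54)/(54−36) = 3/2.
At ρ = 4/5: partial sum = 2.6893 ≥ 1.5000. Cooperation sustainable.

No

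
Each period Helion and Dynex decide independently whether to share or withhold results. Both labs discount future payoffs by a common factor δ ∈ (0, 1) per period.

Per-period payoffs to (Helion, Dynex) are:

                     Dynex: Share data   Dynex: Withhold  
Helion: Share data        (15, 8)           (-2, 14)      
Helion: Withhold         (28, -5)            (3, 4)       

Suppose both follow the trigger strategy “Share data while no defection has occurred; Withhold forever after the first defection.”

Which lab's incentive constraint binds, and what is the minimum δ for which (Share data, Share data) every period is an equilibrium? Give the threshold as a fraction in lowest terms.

Dynex; δ ≥ 3/5

For Helion: deviation gain 28−15 = 13, per-period punishment loss 15−3 = 12. IC gives δ ≥ 13/25.
For Dynex: gain 6, loss 4 per period, so δ ≥ 6/10 = 3/5.
The tighter constraint is Dynex's, so cooperation needs δ ≥ 3/5.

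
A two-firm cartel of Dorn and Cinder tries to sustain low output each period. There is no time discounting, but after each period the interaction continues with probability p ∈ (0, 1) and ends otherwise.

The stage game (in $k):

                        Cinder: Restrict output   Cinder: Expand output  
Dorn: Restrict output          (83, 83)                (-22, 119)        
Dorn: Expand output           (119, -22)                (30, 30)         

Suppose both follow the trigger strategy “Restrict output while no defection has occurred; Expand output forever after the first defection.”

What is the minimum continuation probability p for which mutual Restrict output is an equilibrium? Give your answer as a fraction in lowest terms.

36/89

With no time discounting, the continuation probability p plays the role of the discount factor.
Grim-trigger IC: 83/(1−p) ≥ 119 + 30p/(1−p) ⇒ p ≥ (119−83)/(119−30) = 36/89.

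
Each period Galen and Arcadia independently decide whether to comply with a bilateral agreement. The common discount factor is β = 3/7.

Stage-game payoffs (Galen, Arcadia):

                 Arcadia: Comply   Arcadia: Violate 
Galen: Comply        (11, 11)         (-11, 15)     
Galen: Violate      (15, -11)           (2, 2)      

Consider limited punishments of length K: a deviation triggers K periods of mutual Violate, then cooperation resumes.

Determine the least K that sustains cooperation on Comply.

2

Need Σ_{k=1}^{K} β^k ≥ (15−11)/(11−2) = 0.4444 at β = 3/7.
At K = 1 the sum is 0.4286 < 0.4444; at K = 2 it is 0.6122 ≥ 0.4444.
So the minimum punishment length is K = 2.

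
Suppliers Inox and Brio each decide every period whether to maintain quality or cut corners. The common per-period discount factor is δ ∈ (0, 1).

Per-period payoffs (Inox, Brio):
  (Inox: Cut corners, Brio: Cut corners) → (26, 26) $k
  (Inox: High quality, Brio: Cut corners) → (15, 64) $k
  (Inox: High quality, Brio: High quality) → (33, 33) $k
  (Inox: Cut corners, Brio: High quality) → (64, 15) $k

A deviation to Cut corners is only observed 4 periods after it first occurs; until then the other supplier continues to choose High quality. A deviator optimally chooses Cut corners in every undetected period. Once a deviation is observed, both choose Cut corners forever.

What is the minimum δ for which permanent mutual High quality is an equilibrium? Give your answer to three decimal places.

The best deviation is to choose Cut corners for all 4 undetected periods, earning 64 each, then 26 forever once detected.
Deviation value: 64(1−δ^4)/(1−δ) + 26δ^4/(1−δ); cooperation value: 33/(1−δ).
IC: 33 ≥ 64(1−δ^4) + 26δ^4 = 64 − 38δ^4.
So δ^4 ≥ 31/38, giving δ ≥ (31/38)^(1/4) ≈ 0.950.

0.950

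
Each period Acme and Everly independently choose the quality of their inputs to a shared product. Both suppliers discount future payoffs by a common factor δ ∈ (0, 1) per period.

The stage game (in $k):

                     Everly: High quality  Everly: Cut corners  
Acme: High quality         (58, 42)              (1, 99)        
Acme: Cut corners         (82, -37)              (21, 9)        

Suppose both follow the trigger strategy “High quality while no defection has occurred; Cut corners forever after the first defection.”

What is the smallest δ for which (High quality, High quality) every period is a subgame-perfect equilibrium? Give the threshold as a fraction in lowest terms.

For Acme: deviation gain 82−58 = 24, per-period punishment loss 58−21 = 37. IC gives δ ≥ 24/61.
For Everly: gain 57, loss 33 per period, so δ ≥ 57/90 = 19/30.
The tighter constraint is Everly's, so cooperation needs δ ≥ 19/30.

19/30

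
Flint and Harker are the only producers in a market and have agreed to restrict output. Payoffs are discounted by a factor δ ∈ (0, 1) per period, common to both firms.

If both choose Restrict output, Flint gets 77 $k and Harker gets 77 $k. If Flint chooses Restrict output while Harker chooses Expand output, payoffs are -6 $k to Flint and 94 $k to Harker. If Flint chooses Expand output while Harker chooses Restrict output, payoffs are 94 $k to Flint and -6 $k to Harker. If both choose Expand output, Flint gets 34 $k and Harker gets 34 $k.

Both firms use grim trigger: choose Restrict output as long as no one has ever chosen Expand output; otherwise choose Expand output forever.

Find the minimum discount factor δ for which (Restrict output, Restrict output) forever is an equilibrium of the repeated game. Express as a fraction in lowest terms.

17/60

Under grim trigger the critical discount factor is (T−C)/(T−P) with T = 94, C = 77, P = 34.
δ* = (94−77)/(94−34) = 17/60.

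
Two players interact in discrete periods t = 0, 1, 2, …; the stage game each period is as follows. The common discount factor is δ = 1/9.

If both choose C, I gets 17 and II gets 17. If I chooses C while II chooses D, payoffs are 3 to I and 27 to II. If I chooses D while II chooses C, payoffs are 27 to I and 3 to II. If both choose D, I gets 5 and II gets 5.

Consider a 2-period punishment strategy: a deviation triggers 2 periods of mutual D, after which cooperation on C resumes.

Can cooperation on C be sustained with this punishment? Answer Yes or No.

No

Comparing payoff streams over the 3 periods until play realigns: cooperate → 17(1+δ+…+δ^2); deviate → 27 + 5(δ+…+δ^2).
Cooperation is sustained iff (17−5)(δ+…+δ^2) ≥ 27−17.
δ+…+δ^2 = 1/9·(1−(1/9)^2)/(1−1/9) = 0.1235, and (27−17)/(17−5) = 0.8333.
0.1235 < 0.8333, so cooperation is not sustainable.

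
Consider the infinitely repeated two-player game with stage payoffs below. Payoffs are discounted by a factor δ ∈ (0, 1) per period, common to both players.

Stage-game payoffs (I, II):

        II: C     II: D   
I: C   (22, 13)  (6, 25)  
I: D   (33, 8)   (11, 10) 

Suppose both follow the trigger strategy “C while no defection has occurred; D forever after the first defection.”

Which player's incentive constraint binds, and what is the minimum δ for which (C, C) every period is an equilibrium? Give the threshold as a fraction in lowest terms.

I's threshold: (33−22)/(33−11) = 1/2.
II's threshold: (25−13)/(25−10) = 4/5.
1/2 < 4/5, so II binds and δ* = 4/5.

II; δ ≥ 4/5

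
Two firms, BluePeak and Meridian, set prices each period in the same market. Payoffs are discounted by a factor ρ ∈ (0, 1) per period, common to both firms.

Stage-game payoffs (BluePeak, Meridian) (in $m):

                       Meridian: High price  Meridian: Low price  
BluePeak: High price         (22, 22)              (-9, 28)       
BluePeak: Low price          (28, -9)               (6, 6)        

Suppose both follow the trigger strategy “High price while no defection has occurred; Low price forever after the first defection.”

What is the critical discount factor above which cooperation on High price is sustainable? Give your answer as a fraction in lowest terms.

3/11

One-period gain from deviating is 28 − 22 = 6. The loss is 22 − 6 = 16 in every subsequent period, with present value 16·ρ/(1−ρ).
Deviation is unprofitable when 16·ρ/(1−ρ) ≥ 6, i.e. ρ/(1−ρ) ≥ 3/8.
Equivalently ρ ≥ 6/(6+16) = 3/11.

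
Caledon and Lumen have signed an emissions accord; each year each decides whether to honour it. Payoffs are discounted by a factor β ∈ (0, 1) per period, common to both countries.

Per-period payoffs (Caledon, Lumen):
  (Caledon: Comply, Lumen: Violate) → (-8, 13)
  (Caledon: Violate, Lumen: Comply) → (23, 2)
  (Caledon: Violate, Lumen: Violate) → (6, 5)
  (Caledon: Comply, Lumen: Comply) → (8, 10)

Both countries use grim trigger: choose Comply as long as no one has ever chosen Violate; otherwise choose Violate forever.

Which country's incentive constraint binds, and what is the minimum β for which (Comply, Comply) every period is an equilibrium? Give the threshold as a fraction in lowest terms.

Caledon; β ≥ 15/17

Caledon's threshold: (23−8)/(23−6) = 15/17.
Lumen's threshold: (13−10)/(13−5) = 3/8.
15/17 > 3/8, so Caledon binds and β* = 15/17.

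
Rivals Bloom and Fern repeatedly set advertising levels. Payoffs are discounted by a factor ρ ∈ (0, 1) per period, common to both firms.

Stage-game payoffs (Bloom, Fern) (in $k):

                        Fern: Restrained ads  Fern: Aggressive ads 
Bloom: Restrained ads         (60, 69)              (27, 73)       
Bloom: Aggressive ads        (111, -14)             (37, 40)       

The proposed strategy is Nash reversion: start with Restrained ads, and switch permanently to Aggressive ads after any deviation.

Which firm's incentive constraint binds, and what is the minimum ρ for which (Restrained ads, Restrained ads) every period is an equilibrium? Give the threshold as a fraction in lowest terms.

Bloom; ρ ≥ 51/74

Bloom's threshold: (111−60)/(111−37) = 51/74.
Fern's threshold: (73−69)/(73−40) = 4/33.
51/74 > 4/33, so Bloom binds and ρ* = 51/74.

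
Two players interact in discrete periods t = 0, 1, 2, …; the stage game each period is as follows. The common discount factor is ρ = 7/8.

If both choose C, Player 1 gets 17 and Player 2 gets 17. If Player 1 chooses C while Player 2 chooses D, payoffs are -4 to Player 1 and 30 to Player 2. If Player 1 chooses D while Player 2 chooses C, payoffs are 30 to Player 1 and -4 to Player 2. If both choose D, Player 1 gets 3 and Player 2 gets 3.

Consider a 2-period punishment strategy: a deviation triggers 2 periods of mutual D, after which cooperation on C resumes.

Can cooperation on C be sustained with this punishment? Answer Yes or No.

Yes

IC: ρ+…+ρ^2 ≥ (30−17)/(17−3) = 13/14.
At ρ = 7/8: partial sum = 1.6406 ≥ 0.9286. Cooperation sustainable.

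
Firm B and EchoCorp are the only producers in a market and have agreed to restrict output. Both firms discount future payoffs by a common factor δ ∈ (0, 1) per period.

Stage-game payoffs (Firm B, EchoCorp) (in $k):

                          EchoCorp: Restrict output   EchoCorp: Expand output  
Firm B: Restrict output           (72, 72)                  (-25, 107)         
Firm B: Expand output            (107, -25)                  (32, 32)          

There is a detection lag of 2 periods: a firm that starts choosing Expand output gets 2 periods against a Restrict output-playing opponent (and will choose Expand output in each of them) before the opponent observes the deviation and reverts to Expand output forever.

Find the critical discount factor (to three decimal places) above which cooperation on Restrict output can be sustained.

The best deviation is to choose Expand output for all 2 undetected periods, earning 107 each, then 32 forever once detected.
Deviation value: 107(1−δ^2)/(1−δ) + 32δ^2/(1−δ); cooperation value: 72/(1−δ).
IC: 72 ≥ 107(1−δ^2) + 32δ^2 = 107 − 75δ^2.
So δ^2 ≥ 35/75 = 7/15, giving δ ≥ (7/15)^(1/2) ≈ 0.683.

0.683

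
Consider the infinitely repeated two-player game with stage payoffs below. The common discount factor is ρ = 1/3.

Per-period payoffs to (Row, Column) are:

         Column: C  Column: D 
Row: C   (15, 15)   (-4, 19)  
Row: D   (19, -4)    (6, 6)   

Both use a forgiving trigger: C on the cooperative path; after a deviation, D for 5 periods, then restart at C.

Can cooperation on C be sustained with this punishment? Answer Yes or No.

Comparing payoff streams over the 6 periods until play realigns: cooperate → 15(1+ρ+…+ρ^5); deviate → 19 + 6(ρ+…+ρ^5).
Cooperation is sustained iff (15−6)(ρ+…+ρ^5) ≥ 19−15.
ρ+…+ρ^5 = 1/3·(1−(1/3)^5)/(1−1/3) = 0.4979, and (19−15)/(15−6) = 0.4444.
0.4979 ≥ 0.4444, so cooperation is sustainable.

Yes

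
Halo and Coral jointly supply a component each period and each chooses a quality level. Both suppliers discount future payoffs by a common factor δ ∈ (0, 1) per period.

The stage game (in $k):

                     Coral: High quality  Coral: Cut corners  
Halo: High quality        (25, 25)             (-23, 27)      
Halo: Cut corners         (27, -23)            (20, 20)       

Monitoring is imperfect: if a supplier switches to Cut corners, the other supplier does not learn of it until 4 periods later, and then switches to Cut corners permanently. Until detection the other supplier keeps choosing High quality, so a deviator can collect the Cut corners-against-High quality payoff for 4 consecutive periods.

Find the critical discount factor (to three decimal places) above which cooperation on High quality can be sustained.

A deviator earns 27 for 4 periods, then 20 forever; cooperating earns 25 forever. Multiplying the IC by (1−δ):
25 ≥ 27(1−δ^4) + 20δ^4, so 7·δ^4 ≥ 2 and δ^4 ≥ 2/7.
δ ≥ (2/7)^(1/4) ≈ 0.731.

0.731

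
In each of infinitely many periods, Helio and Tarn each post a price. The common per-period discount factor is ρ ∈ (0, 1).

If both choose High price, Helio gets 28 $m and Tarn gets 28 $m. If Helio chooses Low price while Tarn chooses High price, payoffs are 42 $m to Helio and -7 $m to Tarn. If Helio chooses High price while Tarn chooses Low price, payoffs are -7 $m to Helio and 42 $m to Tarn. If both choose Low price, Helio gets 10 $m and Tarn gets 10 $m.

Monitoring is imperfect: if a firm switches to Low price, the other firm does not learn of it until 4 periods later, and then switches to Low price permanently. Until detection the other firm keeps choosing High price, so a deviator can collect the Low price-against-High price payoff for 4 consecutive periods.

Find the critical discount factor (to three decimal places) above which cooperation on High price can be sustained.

0.813

A deviator earns 42 for 4 periods, then 10 forever; cooperating earns 28 forever. Multiplying the IC by (1−ρ):
28 ≥ 42(1−ρ^4) + 10ρ^4, so 32·ρ^4 ≥ 14 and ρ^4 ≥ 7/16.
ρ ≥ (7/16)^(1/4) ≈ 0.813.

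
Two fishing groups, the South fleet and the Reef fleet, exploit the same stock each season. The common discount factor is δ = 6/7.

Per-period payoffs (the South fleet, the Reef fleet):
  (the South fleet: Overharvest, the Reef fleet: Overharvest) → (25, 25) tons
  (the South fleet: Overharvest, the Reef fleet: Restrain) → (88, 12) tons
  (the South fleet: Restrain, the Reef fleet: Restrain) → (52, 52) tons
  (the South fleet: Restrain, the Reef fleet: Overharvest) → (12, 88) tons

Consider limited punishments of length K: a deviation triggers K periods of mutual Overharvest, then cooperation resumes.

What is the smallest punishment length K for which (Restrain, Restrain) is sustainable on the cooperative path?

2

Need Σ_{k=1}^{K} δ^k ≥ (88−52)/(52−25) = 1.3333 at δ = 6/7.
At K = 1 the sum is 0.8571 < 1.3333; at K = 2 it is 1.5918 ≥ 1.3333.
So the minimum punishment length is K = 2.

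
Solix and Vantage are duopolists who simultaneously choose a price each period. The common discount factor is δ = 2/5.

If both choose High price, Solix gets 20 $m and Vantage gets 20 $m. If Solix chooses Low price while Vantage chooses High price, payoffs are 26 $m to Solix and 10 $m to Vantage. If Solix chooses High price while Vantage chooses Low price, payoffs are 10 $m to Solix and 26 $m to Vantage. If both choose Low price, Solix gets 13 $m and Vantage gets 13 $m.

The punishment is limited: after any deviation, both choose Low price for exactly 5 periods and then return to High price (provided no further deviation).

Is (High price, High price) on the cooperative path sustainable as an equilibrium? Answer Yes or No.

IC: δ+…+δ^5 ≥ (26−20)/(20−13) = 6/7.
At δ = 2/5: partial sum = 0.6598 < 0.8571. Cooperation not sustainable.

No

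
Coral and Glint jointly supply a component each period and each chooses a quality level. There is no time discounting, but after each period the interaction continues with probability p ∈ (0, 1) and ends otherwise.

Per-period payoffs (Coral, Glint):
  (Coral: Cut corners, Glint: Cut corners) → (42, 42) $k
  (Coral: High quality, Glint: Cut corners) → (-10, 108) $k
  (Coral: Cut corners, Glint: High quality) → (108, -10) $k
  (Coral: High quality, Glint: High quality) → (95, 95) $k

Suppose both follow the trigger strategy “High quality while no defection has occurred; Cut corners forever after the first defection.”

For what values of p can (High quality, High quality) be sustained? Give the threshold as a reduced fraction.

13/66

With no time discounting, the continuation probability p plays the role of the discount factor.
Grim-trigger IC: 95/(1−p) ≥ 108 + 42p/(1−p) ⇒ p ≥ (108−95)/(108−42) = 13/66.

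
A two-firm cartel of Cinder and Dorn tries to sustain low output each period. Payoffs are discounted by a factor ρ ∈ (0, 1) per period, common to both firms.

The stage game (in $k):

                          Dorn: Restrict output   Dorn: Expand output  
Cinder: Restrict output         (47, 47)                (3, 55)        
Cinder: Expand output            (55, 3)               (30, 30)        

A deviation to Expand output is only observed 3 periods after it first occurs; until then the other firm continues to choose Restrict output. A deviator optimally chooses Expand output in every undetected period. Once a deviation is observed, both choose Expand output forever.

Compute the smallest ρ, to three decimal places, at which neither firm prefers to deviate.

0.684

The best deviation is to choose Expand output for all 3 undetected periods, earning 55 each, then 30 forever once detected.
Deviation value: 55(1−ρ^3)/(1−ρ) + 30ρ^3/(1−ρ); cooperation value: 47/(1−ρ).
IC: 47 ≥ 55(1−ρ^3) + 30ρ^3 = 55 − 25ρ^3.
So ρ^3 ≥ 8/25, giving ρ ≥ (8/25)^(1/3) ≈ 0.684.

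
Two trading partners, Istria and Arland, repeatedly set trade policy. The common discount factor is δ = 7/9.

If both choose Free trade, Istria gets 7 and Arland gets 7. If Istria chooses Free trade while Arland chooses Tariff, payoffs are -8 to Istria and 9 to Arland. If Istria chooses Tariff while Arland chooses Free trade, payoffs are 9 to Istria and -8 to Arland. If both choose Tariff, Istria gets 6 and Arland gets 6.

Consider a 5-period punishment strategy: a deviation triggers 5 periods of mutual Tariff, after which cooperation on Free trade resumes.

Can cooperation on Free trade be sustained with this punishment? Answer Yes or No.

Yes

IC: δ+…+δ^5 ≥ (9−7)/(7−6) = 2.
At δ = 7/9: partial sum = 2.5038 ≥ 2.0000. Cooperation sustainable.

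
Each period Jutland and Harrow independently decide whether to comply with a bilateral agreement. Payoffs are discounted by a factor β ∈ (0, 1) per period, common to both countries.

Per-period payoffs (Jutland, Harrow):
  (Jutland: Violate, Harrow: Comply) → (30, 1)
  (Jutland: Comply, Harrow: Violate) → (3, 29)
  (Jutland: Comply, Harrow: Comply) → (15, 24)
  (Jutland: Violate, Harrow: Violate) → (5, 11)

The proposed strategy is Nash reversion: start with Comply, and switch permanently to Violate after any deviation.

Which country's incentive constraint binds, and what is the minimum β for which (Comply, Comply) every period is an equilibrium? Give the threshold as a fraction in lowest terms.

Jutland's threshold: (30−15)/(30−5) = 3/5.
Harrow's threshold: (29−24)/(29−11) = 5/18.
3/5 > 5/18, so Jutland binds and β* = 3/5.

Jutland; β ≥ 3/5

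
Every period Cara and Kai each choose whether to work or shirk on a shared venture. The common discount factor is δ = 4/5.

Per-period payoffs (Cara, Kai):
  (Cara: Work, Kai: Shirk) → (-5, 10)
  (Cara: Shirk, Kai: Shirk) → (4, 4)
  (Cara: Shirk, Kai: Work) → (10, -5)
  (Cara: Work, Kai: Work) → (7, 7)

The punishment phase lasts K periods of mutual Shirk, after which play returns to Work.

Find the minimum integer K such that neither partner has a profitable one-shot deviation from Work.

2

IC: δ(1−δ^K)/(1−δ) ≥ (10−7)/(7−4) = 1.
With δ = 4/5: need 1 − δ^K ≥ 1·(1−4/5)/(4/5), i.e. δ^K ≤ 0.7500.
Since (4/5)^1 = 0.8000 and (4/5)^2 = 0.6400, the smallest such K is 2.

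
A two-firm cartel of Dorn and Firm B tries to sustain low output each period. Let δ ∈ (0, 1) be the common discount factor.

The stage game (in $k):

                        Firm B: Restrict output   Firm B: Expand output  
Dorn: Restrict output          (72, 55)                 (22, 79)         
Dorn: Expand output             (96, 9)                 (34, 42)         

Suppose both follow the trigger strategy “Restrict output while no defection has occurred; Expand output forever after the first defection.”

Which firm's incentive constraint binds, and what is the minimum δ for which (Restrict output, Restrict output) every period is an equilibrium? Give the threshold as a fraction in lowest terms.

For Dorn: deviation gain 96−72 = 24, per-period punishment loss 72−34 = 38. IC gives δ ≥ 24/62 = 12/31.
For Firm B: gain 24, loss 13 per period, so δ ≥ 24/37.
The tighter constraint is Firm B's, so cooperation needs δ ≥ 24/37.

Firm B; δ ≥ 24/37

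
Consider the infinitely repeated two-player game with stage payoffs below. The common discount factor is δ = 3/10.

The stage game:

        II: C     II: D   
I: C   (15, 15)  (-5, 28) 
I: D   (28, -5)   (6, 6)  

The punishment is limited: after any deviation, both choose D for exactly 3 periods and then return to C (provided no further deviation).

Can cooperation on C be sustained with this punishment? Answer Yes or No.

IC: δ+…+δ^3 ≥ (28−15)/(15−6) = 13/9.
At δ = 3/10: partial sum = 0.4170 < 1.4444. Cooperation not sustainable.

No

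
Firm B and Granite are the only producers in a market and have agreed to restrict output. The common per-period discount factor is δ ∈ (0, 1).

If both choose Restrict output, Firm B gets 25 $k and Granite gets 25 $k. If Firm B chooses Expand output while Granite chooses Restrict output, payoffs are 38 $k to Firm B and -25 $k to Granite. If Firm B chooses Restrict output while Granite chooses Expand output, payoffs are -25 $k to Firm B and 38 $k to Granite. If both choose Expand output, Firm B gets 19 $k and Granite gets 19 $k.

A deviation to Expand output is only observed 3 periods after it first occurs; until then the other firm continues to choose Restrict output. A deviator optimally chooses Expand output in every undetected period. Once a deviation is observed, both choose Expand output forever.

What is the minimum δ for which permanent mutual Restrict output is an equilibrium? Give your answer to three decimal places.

0.881

Deviating for the 3 undetected periods gains 38−25 = 13 per period over cooperation, then loses 25−19 = 6 per period forever once punishment starts.
Gain: 13(1 + δ + … + δ^2); loss: 6·δ^3/(1−δ).
No profitable deviation ⇔ 13(1−δ^3) ≤ 6·δ^3, i.e. δ^3 ≥ 13/(13+6) = 13/19.
Hence δ ≥ (13/19)^(1/3) ≈ 0.881.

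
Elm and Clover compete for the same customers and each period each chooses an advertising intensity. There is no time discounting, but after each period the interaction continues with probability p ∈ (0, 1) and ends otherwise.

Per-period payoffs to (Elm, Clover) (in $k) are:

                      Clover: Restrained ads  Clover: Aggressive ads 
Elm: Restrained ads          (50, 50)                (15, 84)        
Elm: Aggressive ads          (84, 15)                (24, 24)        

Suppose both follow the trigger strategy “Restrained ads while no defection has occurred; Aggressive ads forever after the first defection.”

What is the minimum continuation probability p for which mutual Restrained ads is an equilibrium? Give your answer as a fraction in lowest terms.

17/30

Expected cooperation value is 50 + p·50 + p²·50 + … = 50/(1−p); deviation gives 84 + p·24/(1−p).
50 ≥ 84(1−p) + 24p ⇒ 60p ≥ 34 ⇒ p ≥ 34/60 = 17/30.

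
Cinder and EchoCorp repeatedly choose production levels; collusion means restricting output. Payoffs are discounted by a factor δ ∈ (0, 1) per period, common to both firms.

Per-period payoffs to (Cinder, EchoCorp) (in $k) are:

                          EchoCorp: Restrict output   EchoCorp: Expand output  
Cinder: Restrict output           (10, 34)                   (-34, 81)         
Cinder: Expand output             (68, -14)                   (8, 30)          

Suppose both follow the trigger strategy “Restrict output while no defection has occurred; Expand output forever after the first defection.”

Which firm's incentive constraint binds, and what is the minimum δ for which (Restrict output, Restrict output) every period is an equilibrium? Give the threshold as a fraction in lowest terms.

Cinder; δ ≥ 29/30

Cinder's threshold: (68−10)/(68−8) = 29/30.
EchoCorp's threshold: (81−34)/(81−30) = 47/51.
29/30 > 47/51, so Cinder binds and δ* = 29/30.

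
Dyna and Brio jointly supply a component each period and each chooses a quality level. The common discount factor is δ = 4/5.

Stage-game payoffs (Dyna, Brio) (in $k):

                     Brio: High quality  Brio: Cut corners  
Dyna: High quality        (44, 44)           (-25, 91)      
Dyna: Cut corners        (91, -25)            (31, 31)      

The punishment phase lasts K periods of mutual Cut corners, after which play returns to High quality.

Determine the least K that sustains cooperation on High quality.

Need Σ_{k=1}^{K} δ^k ≥ (91−44)/(44−31) = 3.6154 at δ = 4/5.
At K = 10 the sum is 3.5705 < 3.6154; at K = 11 it is 3.6564 ≥ 3.6154.
So the minimum punishment length is K = 11.

11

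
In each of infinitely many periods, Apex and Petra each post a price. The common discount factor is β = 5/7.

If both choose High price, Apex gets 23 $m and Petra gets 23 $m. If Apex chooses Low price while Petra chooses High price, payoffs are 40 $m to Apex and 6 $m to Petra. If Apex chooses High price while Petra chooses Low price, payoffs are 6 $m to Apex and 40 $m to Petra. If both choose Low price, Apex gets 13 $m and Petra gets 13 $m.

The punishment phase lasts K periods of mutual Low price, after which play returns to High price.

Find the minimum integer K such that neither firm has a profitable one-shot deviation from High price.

IC: β(1−β^K)/(1−β) ≥ (40−23)/(23−13) = 17/10.
With β = 5/7: need 1 − β^K ≥ 17/10·(1−5/7)/(5/7), i.e. β^K ≤ 0.3200.
Since (5/7)^3 = 0.3644 and (5/7)^4 = 0.2603, the smallest such K is 4.

4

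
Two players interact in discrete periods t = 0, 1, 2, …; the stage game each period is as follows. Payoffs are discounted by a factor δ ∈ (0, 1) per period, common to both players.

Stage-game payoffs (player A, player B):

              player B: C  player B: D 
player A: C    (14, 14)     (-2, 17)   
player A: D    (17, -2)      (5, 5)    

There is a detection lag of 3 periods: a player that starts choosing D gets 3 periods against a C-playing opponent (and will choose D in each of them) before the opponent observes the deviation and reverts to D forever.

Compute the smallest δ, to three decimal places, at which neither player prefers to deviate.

0.630

Deviating for the 3 undetected periods gains 17−14 = 3 per period over cooperation, then loses 14−5 = 9 per period forever once punishment starts.
Gain: 3(1 + δ + … + δ^2); loss: 9·δ^3/(1−δ).
No profitable deviation ⇔ 3(1−δ^3) ≤ 9·δ^3, i.e. δ^3 ≥ 3/(3+9) = 1/4.
Hence δ ≥ (1/4)^(1/3) ≈ 0.630.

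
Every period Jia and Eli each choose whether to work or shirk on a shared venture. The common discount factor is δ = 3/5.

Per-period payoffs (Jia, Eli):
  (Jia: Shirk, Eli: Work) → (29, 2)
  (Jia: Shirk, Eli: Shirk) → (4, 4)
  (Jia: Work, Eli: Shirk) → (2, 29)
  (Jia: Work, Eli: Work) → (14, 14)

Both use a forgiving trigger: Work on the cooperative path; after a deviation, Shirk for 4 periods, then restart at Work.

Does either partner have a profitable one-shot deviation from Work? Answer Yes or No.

IC: δ+…+δ^4 ≥ (29−14)/(14−4) = 3/2.
At δ = 3/5: partial sum = 1.3056 < 1.5000. Cooperation not sustainable.

Yes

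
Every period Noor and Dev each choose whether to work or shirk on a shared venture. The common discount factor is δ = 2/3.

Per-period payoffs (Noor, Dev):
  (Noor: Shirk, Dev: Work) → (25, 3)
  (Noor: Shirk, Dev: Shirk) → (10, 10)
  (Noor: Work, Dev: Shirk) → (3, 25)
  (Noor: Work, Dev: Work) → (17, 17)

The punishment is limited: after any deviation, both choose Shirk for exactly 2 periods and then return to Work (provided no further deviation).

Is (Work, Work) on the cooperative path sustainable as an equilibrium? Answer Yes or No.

A one-shot deviation gives 25 now, then 10 for 2 periods, then back to 17.
Gain from deviating: (25−17) today; loss: (17−10) in each of the next 2 periods.
No-deviation condition: (17−10)(δ+…+δ^2) ≥ 25−17, i.e. δ+…+δ^2 ≥ 8/7.
At δ = 2/3: δ+…+δ^2 = 1.1111 < 1.1429.
So cooperation is not sustainable.

No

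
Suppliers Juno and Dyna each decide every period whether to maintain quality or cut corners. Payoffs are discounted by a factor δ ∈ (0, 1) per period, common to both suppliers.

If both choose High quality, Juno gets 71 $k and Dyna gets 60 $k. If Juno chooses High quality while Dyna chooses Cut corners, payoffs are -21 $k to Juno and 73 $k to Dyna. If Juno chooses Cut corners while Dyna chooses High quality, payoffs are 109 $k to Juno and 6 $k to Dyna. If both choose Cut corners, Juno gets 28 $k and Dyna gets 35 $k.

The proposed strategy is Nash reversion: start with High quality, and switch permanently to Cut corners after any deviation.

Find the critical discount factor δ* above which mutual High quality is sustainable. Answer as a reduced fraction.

38/81

Juno's threshold: (109−71)/(109−28) = 38/81.
Dyna's threshold: (73−60)/(73−35) = 13/38.
38/81 > 13/38, so Juno binds and δ* = 38/81.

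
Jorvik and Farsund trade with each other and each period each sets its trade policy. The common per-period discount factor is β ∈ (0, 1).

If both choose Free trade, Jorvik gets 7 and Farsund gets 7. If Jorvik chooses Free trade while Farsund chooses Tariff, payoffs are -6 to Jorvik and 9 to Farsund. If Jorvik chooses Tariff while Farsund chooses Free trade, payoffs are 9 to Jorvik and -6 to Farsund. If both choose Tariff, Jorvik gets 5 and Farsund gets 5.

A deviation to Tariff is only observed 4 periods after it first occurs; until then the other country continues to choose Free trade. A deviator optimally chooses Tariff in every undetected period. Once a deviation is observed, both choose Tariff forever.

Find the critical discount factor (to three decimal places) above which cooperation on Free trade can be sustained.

A deviator earns 9 for 4 periods, then 5 forever; cooperating earns 7 forever. Multiplying the IC by (1−β):
7 ≥ 9(1−β^4) + 5β^4, so 4·β^4 ≥ 2 and β^4 ≥ 1/2.
β ≥ (1/2)^(1/4) ≈ 0.841.

0.841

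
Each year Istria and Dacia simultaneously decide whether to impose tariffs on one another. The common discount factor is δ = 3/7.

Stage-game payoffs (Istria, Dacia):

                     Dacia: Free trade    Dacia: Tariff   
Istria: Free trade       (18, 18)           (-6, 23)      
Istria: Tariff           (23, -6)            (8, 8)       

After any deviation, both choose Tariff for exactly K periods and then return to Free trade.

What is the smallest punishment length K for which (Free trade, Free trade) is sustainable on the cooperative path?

2

IC: δ(1−δ^K)/(1−δ) ≥ (23−18)/(18−8) = 1/2.
With δ = 3/7: need 1 − δ^K ≥ 1/2·(1−3/7)/(3/7), i.e. δ^K ≤ 0.3333.
Since (3/7)^1 = 0.4286 and (3/7)^2 = 0.1837, the smallest such K is 2.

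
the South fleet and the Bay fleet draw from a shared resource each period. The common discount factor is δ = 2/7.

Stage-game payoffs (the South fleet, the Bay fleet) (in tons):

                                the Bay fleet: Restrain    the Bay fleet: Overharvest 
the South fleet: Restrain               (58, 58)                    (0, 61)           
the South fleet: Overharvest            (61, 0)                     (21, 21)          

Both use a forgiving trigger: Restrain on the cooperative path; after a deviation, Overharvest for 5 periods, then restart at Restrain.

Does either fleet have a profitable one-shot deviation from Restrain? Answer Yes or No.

Comparing payoff streams over the 6 periods until play realigns: cooperate → 58(1+δ+…+δ^5); deviate → 61 + 21(δ+…+δ^5).
Cooperation is sustained iff (58−21)(δ+…+δ^5) ≥ 61−58.
δ+…+δ^5 = 2/7·(1−(2/7)^5)/(1−2/7) = 0.3992, and (61−58)/(58−21) = 0.0811.
0.3992 ≥ 0.0811, so cooperation is sustainable.

No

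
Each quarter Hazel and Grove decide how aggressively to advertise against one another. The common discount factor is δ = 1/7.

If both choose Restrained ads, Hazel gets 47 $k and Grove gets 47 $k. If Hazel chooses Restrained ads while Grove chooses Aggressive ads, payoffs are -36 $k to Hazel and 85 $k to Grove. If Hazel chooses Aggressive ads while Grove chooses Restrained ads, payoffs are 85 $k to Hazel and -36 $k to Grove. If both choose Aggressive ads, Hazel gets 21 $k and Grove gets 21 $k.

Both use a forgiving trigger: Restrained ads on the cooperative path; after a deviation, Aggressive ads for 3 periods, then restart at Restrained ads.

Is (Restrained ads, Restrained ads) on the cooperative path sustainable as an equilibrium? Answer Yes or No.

No

A one-shot deviation gives 85 now, then 21 for 3 periods, then back to 47.
Gain from deviating: (85−47) today; loss: (47−21) in each of the next 3 periods.
No-deviation condition: (47−21)(δ+…+δ^3) ≥ 85−47, i.e. δ+…+δ^3 ≥ 19/13.
At δ = 1/7: δ+…+δ^3 = 0.1662 < 1.4615.
So cooperation is not sustainable.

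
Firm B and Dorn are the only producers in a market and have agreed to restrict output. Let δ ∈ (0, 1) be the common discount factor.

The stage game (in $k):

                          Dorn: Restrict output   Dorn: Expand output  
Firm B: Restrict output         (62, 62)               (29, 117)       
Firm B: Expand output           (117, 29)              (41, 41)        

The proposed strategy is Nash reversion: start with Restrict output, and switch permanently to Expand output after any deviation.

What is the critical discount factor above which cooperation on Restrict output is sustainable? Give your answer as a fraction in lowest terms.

62/(1−δ) ≥ 117 + 41δ/(1−δ)
62 ≥ 117 − 76δ
δ ≥ 55/76.

55/76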